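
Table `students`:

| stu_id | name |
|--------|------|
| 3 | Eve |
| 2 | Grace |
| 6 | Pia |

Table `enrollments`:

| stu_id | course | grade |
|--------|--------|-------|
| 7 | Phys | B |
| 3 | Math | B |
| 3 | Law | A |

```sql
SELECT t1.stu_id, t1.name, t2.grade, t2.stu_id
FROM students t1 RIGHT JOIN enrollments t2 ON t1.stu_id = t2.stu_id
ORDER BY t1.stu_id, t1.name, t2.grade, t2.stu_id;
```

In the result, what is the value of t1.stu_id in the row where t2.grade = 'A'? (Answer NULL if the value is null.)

RIGHT JOIN keeps every row from `enrollments`; unmatched rows get NULL for `students`'s columns.
Matching on t1.stu_id = t2.stu_id.
Matched pairs: 2; unmatched t2 rows kept: 1.

3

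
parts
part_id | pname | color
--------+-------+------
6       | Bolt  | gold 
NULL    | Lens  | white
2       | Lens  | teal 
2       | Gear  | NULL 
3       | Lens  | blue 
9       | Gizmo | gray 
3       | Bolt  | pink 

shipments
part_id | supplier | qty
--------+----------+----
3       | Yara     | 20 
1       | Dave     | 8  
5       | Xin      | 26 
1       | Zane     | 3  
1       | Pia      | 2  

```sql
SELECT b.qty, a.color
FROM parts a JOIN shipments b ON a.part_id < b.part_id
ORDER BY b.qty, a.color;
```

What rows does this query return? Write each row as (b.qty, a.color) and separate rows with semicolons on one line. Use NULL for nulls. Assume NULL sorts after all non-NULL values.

(20, teal); (20, NULL); (26, blue); (26, pink); (26, teal); (26, NULL)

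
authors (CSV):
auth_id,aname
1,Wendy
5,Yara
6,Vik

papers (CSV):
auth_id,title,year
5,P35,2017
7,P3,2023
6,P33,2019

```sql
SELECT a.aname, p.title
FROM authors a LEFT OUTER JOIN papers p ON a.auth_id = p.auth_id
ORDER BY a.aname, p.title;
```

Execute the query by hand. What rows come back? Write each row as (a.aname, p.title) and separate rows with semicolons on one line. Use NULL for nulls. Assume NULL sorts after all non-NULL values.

(Vik, P33); (Wendy, NULL); (Yara, P35)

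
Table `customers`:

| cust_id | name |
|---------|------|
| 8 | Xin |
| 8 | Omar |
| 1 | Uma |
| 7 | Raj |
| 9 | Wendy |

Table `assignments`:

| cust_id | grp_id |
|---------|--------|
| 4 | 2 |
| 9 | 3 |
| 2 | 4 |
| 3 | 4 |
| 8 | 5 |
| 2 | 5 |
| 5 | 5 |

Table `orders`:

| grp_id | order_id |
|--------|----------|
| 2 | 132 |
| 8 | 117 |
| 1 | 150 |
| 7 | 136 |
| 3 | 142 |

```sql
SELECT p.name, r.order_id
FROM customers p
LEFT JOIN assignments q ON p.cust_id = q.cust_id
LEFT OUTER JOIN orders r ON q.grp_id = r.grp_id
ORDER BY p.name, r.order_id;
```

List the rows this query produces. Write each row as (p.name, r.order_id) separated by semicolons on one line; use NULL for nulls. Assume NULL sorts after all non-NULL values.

(Omar, NULL); (Raj, NULL); (Uma, NULL); (Wendy, 142); (Xin, NULL)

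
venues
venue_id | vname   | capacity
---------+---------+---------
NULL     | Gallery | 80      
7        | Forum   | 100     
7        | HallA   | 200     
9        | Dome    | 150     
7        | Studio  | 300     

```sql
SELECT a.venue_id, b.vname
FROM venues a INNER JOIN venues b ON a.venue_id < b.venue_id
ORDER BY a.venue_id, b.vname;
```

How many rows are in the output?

INNER JOIN keeps only pairs where the ON condition holds.
Matching on a.venue_id < b.venue_id. A NULL in a compared column never satisfies the condition.
- a row (venue_id=NULL): no match → dropped.
- a row (venue_id=7): matches 1 b row(s) → 1 output row(s).
- a row (venue_id=7): matches 1 b row(s) → 1 output row(s).
- a row (venue_id=9): no match → dropped.
- a row (venue_id=7): matches 1 b row(s) → 1 output row(s).
Total: 3 rows.

3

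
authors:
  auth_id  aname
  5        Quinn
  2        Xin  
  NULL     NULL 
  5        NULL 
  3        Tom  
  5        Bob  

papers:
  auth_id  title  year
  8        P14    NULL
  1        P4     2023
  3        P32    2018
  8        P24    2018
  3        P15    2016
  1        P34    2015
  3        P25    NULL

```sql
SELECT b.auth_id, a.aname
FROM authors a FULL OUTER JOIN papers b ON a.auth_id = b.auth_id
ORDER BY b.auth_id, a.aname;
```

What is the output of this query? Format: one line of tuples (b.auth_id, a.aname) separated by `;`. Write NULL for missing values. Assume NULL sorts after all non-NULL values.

(1, NULL); (1, NULL); (3, Tom); (3, Tom); (3, Tom); (8, NULL); (8, NULL); (NULL, Bob); (NULL, Quinn); (NULL, Xin); (NULL, NULL); (NULL, NULL)

FULL OUTER JOIN keeps every row from both sides; unmatched rows get NULL for the other side's columns.
Matching on a.auth_id = b.auth_id. A NULL in a compared column never satisfies the condition.
- a row (auth_id=5): no match → kept, b columns NULL.
- a row (auth_id=2): no match → kept, b columns NULL.
- a row (auth_id=NULL): no match → kept, b columns NULL.
- a row (auth_id=5): no match → kept, b columns NULL.
- a row (auth_id=3): matches 3 b row(s) → 3 output row(s).
- a row (auth_id=5): no match → kept, b columns NULL.
- plus 4 unmatched b row(s), each kept with NULL a columns.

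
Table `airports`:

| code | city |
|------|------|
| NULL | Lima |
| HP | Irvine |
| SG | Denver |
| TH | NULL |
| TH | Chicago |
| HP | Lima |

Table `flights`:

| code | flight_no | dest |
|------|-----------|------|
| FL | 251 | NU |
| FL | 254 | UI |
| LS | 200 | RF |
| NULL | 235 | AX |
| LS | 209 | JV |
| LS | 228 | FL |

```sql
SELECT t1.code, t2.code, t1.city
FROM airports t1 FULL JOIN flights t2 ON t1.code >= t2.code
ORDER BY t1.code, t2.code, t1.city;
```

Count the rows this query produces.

21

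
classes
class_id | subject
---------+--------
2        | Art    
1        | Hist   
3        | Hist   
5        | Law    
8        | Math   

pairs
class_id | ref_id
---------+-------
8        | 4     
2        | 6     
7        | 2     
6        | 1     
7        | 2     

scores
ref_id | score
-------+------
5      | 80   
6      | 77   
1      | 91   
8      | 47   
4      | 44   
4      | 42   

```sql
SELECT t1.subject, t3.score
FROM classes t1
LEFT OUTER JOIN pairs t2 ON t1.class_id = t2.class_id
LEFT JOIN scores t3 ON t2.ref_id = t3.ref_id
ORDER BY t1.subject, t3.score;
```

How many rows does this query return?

Step 1 — t1 LEFT JOIN t2 on class_id → 5 row(s).
Then LEFT JOIN `scores t3` on ref_id: each of those 5 rows is kept; rows whose t2.ref_id has no match in t3 get NULL for t3's columns.
Result: 6 row(s).

6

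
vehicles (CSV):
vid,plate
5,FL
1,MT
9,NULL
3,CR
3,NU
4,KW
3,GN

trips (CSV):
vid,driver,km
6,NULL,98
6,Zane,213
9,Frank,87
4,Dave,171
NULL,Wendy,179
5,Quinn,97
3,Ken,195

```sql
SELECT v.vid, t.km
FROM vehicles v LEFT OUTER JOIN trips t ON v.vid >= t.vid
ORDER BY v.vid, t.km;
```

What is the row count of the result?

15

LEFT JOIN keeps every row from `vehicles`; unmatched rows get NULL for `trips`'s columns.
Matching on v.vid >= t.vid. A NULL in a compared column never satisfies the condition.
Matched pairs: 14; unmatched v rows kept: 1.
Total: 14 matched + 1 padded = 15 rows.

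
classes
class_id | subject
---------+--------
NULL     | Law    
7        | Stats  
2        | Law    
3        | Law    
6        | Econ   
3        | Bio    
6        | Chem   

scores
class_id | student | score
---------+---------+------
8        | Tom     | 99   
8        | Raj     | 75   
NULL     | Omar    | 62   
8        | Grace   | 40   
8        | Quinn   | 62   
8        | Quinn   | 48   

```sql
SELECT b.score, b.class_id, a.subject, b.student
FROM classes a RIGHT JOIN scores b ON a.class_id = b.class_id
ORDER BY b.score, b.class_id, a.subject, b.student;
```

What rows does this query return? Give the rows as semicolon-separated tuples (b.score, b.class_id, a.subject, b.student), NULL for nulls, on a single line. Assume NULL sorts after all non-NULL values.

(40, 8, NULL, Grace); (48, 8, NULL, Quinn); (62, 8, NULL, Quinn); (62, NULL, NULL, Omar); (75, 8, NULL, Raj); (99, 8, NULL, Tom)

RIGHT JOIN keeps every row from `scores`; unmatched rows get NULL for `classes`'s columns.
Matching on a.class_id = b.class_id. A NULL in a compared column never satisfies the condition.
- class_id=NULL: no matching b row.
- class_id=7: no matching b row.
- class_id=2: no matching b row.
- class_id=3: no matching b row.
- class_id=6: no matching b row.
- class_id=3: no matching b row.
- class_id=6: no matching b row.
- 6 b row(s) had no a match → kept, a columns NULL.
After projecting and ordering:
b.score | b.class_id | a.subject | b.student
40 | 8 | NULL | Grace
48 | 8 | NULL | Quinn
62 | 8 | NULL | Quinn
62 | NULL | NULL | Omar
75 | 8 | NULL | Raj
99 | 8 | NULL | Tom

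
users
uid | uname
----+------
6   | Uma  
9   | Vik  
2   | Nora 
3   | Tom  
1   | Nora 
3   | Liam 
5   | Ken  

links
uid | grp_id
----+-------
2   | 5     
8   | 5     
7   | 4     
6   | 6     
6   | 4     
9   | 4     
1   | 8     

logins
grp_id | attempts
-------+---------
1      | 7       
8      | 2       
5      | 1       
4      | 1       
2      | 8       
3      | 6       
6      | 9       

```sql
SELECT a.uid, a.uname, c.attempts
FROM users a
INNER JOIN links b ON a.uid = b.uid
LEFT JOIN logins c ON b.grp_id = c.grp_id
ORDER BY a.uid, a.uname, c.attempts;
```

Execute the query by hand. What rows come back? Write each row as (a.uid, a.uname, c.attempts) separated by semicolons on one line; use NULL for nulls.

Joins associate left-to-right: users INNER JOIN links on uid gives 5 intermediate row(s).
Then LEFT JOIN `logins c` on grp_id: each of those 5 rows is kept; rows whose b.grp_id has no match in c get NULL for c's columns.

(1, Nora, 2); (2, Nora, 1); (6, Uma, 1); (6, Uma, 9); (9, Vik, 1)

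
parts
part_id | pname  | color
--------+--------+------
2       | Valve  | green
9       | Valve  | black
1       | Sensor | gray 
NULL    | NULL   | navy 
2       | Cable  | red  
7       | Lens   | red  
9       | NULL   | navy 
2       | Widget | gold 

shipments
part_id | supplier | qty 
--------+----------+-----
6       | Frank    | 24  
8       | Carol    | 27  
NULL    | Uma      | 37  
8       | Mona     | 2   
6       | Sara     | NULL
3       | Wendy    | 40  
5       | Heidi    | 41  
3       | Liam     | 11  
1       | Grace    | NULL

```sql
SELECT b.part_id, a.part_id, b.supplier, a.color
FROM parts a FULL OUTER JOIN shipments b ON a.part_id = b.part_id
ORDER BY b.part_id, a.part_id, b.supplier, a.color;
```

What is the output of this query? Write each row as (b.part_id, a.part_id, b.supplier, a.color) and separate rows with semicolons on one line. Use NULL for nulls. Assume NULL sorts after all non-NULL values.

(1, 1, Grace, gray); (3, NULL, Liam, NULL); (3, NULL, Wendy, NULL); (5, NULL, Heidi, NULL); (6, NULL, Frank, NULL); (6, NULL, Sara, NULL); (8, NULL, Carol, NULL); (8, NULL, Mona, NULL); (NULL, 2, NULL, gold); (NULL, 2, NULL, green); (NULL, 2, NULL, red); (NULL, 7, NULL, red); (NULL, 9, NULL, black); (NULL, 9, NULL, navy); (NULL, NULL, Uma, NULL); (NULL, NULL, NULL, navy)

FULL OUTER JOIN keeps every row from both sides; unmatched rows get NULL for the other side's columns.
Matching on a.part_id = b.part_id. A NULL in a compared column never satisfies the condition.
- a row (part_id=2): no match → kept, b columns NULL.
- a row (part_id=9): no match → kept, b columns NULL.
- a row (part_id=1): matches 1 b row(s) → 1 output row(s).
- a row (part_id=NULL): no match → kept, b columns NULL.
- a row (part_id=2): no match → kept, b columns NULL.
- a row (part_id=7): no match → kept, b columns NULL.
- a row (part_id=9): no match → kept, b columns NULL.
- a row (part_id=2): no match → kept, b columns NULL.
- 8 b row(s) had no a match → kept, a columns NULL.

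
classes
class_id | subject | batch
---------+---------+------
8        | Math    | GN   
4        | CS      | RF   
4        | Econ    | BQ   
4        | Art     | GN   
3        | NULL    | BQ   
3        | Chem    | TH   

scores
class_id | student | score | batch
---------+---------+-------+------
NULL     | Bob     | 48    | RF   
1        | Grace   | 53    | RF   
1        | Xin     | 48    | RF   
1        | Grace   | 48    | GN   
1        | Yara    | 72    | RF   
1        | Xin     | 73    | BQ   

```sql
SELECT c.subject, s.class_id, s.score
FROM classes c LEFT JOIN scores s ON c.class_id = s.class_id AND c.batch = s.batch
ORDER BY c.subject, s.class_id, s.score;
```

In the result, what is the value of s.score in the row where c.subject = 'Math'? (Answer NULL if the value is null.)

LEFT JOIN keeps every row from `classes`; unmatched rows get NULL for `scores`'s columns.
Matching on c.class_id = s.class_id AND c.batch = s.batch. A NULL in a compared column never satisfies the condition.
Matched pairs: 0; unmatched c rows kept: 6.

NULL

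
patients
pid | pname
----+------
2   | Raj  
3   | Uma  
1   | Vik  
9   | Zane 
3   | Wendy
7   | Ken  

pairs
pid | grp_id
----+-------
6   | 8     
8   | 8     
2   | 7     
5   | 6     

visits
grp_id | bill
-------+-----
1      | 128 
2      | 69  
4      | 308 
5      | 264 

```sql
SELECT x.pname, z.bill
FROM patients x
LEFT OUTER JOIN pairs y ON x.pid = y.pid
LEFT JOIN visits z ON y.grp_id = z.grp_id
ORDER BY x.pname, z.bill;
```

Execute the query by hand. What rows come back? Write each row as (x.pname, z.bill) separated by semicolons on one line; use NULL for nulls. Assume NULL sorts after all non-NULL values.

(Ken, NULL); (Raj, NULL); (Uma, NULL); (Vik, NULL); (Wendy, NULL); (Zane, NULL)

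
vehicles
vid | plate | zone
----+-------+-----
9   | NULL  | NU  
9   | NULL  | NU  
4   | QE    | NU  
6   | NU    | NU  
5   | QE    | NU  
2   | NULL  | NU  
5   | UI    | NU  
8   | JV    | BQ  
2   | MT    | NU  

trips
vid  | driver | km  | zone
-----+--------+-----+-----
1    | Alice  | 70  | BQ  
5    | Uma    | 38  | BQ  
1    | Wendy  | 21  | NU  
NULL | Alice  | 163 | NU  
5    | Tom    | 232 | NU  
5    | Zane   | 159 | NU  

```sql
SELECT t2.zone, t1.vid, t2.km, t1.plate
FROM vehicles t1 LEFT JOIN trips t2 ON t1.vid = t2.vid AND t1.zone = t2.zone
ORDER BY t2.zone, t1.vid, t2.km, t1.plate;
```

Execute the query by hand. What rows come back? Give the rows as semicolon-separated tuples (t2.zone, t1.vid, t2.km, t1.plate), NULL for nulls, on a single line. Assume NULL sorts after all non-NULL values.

LEFT JOIN keeps every row from `vehicles`; unmatched rows get NULL for `trips`'s columns.
Matching on t1.vid = t2.vid AND t1.zone = t2.zone. A NULL in a compared column never satisfies the condition.
Matched pairs: 4; unmatched t1 rows kept: 7.

(NU, 5, 159, QE); (NU, 5, 159, UI); (NU, 5, 232, QE); (NU, 5, 232, UI); (NULL, 2, NULL, MT); (NULL, 2, NULL, NULL); (NULL, 4, NULL, QE); (NULL, 6, NULL, NU); (NULL, 8, NULL, JV); (NULL, 9, NULL, NULL); (NULL, 9, NULL, NULL)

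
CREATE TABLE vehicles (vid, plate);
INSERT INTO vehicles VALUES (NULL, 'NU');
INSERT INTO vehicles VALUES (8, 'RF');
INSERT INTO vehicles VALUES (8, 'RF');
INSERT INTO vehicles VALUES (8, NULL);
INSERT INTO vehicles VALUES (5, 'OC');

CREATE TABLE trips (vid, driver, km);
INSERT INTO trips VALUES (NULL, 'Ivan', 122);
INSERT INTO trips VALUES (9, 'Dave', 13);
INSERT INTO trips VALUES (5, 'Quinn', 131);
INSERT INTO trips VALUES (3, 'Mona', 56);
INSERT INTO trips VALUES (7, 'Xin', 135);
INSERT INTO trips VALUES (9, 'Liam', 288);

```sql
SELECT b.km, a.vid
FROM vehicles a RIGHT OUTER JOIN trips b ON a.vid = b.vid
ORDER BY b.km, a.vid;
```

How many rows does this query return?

6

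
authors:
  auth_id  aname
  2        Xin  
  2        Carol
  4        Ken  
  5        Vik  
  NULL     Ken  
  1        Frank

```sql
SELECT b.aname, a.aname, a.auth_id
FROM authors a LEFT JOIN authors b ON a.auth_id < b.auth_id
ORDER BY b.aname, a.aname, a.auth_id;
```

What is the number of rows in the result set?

11

LEFT JOIN keeps every row from `authors a`; unmatched rows get NULL for `authors b`'s columns.
Matching on a.auth_id < b.auth_id. A NULL in a compared column never satisfies the condition.
- a (auth_id=2) pairs with 2 row(s) of b.
- a (auth_id=2) pairs with 2 row(s) of b.
- a (auth_id=4) pairs with 1 row(s) of b.
- a (auth_id=5) has no partner → padded with NULL.
- a (auth_id=NULL) has no partner → padded with NULL.
- a (auth_id=1) pairs with 4 row(s) of b.
Total: 9 matched + 2 padded = 11 rows.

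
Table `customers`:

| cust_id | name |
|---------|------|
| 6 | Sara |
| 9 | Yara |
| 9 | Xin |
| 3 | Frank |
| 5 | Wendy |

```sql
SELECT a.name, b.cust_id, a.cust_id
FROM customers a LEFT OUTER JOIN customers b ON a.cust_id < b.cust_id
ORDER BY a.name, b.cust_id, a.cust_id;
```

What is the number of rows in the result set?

11

LEFT JOIN keeps every row from `customers a`; unmatched rows get NULL for `customers b`'s columns.
Matching on a.cust_id < b.cust_id.
- a (cust_id=6) pairs with 2 row(s) of b.
- a (cust_id=9) has no partner → padded with NULL.
- a (cust_id=9) has no partner → padded with NULL.
- a (cust_id=3) pairs with 4 row(s) of b.
- a (cust_id=5) pairs with 3 row(s) of b.
Total: 9 matched + 2 padded = 11 rows.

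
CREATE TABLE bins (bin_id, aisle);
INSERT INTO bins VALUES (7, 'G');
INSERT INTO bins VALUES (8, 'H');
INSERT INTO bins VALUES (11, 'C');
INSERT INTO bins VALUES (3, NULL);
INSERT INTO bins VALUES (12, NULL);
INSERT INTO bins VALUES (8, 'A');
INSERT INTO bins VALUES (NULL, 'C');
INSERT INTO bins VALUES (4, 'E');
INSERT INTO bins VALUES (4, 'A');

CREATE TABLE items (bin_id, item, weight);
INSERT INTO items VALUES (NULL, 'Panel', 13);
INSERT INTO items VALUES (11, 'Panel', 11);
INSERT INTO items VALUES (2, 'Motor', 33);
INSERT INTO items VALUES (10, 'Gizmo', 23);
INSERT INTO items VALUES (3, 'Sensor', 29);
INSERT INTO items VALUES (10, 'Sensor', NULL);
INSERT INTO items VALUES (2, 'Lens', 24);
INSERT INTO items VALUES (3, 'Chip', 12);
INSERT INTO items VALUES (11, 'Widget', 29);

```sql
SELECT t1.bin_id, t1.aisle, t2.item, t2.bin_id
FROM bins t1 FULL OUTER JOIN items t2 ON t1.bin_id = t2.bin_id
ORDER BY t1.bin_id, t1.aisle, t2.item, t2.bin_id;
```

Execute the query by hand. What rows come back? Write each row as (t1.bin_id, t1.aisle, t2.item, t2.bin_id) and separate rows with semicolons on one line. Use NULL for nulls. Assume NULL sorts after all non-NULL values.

FULL OUTER JOIN keeps every row from both sides; unmatched rows get NULL for the other side's columns.
Matching on t1.bin_id = t2.bin_id. A NULL in a compared column never satisfies the condition.
- bin_id=7: no t2 row matches, row kept with t2 columns NULL.
- bin_id=8: no t2 row matches, row kept with t2 columns NULL.
- bin_id=11: 2 matching t2 row(s), so 2 row(s) emitted.
- bin_id=3: 2 matching t2 row(s), so 2 row(s) emitted.
- bin_id=12: no t2 row matches, row kept with t2 columns NULL.
- bin_id=8: no t2 row matches, row kept with t2 columns NULL.
- bin_id=NULL: no t2 row matches, row kept with t2 columns NULL.
- bin_id=4: no t2 row matches, row kept with t2 columns NULL.
- bin_id=4: no t2 row matches, row kept with t2 columns NULL.
- 5 t2 row(s) had no t1 match → kept, t1 columns NULL.

(3, NULL, Chip, 3); (3, NULL, Sensor, 3); (4, A, NULL, NULL); (4, E, NULL, NULL); (7, G, NULL, NULL); (8, A, NULL, NULL); (8, H, NULL, NULL); (11, C, Panel, 11); (11, C, Widget, 11); (12, NULL, NULL, NULL); (NULL, C, NULL, NULL); (NULL, NULL, Gizmo, 10); (NULL, NULL, Lens, 2); (NULL, NULL, Motor, 2); (NULL, NULL, Panel, NULL); (NULL, NULL, Sensor, 10)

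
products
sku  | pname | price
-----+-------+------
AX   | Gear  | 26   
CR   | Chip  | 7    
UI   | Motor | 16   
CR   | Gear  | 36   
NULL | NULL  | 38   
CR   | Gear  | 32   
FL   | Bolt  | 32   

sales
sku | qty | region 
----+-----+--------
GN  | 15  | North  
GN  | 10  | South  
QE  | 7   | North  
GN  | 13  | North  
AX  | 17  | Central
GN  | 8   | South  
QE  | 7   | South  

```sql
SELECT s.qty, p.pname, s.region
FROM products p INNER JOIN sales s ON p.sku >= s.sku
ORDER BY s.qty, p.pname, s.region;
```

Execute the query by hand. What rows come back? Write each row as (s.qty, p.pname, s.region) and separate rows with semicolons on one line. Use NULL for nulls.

INNER JOIN keeps only pairs where the ON condition holds.
Matching on p.sku >= s.sku. A NULL in a compared column never satisfies the condition.
Matched pairs: 12.

(7, Motor, North); (7, Motor, South); (8, Motor, South); (10, Motor, South); (13, Motor, North); (15, Motor, North); (17, Bolt, Central); (17, Chip, Central); (17, Gear, Central); (17, Gear, Central); (17, Gear, Central); (17, Motor, Central)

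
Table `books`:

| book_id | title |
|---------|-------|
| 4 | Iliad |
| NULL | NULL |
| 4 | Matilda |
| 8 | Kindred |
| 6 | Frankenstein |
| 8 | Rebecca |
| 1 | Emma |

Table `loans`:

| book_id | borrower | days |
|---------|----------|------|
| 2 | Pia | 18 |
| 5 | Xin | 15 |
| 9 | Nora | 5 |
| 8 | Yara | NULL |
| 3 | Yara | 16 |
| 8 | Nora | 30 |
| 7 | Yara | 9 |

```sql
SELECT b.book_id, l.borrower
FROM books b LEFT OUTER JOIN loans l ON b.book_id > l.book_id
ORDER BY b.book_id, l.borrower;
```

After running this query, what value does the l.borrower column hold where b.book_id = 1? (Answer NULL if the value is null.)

LEFT JOIN keeps every row from `books`; unmatched rows get NULL for `loans`'s columns.
Matching on b.book_id > l.book_id. A NULL in a compared column never satisfies the condition.
- b[0] book_id=4 → 2 match(es) in l → 2 row(s).
- b[1] book_id=NULL → no match; kept with NULLs on the l side.
- b[2] book_id=4 → 2 match(es) in l → 2 row(s).
- b[3] book_id=8 → 4 match(es) in l → 4 row(s).
- b[4] book_id=6 → 3 match(es) in l → 3 row(s).
- b[5] book_id=8 → 4 match(es) in l → 4 row(s).
- b[6] book_id=1 → no match; kept with NULLs on the l side.

NULL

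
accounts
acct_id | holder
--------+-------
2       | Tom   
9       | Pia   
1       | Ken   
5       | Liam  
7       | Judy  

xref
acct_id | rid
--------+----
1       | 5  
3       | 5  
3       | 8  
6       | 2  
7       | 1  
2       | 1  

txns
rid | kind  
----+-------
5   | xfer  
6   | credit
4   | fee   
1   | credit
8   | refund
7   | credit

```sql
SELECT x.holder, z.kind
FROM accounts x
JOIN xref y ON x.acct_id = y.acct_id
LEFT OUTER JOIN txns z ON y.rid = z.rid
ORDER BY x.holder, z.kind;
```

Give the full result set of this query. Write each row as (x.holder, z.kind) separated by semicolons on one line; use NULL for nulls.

Step 1 — x INNER JOIN y on acct_id → 3 row(s).
Then LEFT JOIN `txns z` on rid: each of those 3 rows is kept; rows whose y.rid has no match in z get NULL for z's columns.

(Judy, credit); (Ken, xfer); (Tom, credit)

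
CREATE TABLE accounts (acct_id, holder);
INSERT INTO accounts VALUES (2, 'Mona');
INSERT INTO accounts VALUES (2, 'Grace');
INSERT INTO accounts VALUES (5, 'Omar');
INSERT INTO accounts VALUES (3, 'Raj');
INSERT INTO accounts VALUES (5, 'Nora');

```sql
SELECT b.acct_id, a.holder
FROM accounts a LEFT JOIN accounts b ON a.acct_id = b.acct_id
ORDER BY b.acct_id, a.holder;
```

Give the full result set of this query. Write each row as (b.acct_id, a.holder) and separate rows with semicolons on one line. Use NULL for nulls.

(2, Grace); (2, Grace); (2, Mona); (2, Mona); (3, Raj); (5, Nora); (5, Nora); (5, Omar); (5, Omar)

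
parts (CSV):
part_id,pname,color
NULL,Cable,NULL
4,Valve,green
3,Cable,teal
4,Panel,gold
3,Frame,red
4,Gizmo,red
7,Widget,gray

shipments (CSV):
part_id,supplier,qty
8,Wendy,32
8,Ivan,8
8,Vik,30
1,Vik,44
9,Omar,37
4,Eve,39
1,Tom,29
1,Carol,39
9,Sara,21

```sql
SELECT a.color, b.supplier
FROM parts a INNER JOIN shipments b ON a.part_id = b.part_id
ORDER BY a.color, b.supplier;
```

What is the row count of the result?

3

INNER JOIN keeps only pairs where the ON condition holds.
Matching on a.part_id = b.part_id. A NULL in a compared column never satisfies the condition.
Matched pairs: 3.
Total: 3 rows.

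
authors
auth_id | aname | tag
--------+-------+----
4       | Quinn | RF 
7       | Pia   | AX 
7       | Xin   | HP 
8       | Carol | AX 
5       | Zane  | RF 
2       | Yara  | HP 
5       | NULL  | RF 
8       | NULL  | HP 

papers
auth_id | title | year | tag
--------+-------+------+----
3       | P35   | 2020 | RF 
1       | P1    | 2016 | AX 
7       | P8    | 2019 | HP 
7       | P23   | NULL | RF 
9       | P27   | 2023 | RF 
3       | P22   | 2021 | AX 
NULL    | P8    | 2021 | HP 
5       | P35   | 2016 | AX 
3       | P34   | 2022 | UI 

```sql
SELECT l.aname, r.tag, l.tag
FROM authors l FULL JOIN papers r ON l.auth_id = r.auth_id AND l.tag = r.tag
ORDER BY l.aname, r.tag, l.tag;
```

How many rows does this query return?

16

FULL OUTER JOIN keeps every row from both sides; unmatched rows get NULL for the other side's columns.
Matching on l.auth_id = r.auth_id AND l.tag = r.tag. A NULL in a compared column never satisfies the condition.
- l row (auth_id=4, tag=RF): no match → kept, r columns NULL.
- l row (auth_id=7, tag=AX): no match → kept, r columns NULL.
- l row (auth_id=7, tag=HP): matches 1 r row(s) → 1 output row(s).
- l row (auth_id=8, tag=AX): no match → kept, r columns NULL.
- l row (auth_id=5, tag=RF): no match → kept, r columns NULL.
- l row (auth_id=2, tag=HP): no match → kept, r columns NULL.
- l row (auth_id=5, tag=RF): no match → kept, r columns NULL.
- l row (auth_id=8, tag=HP): no match → kept, r columns NULL.
- plus 8 unmatched r row(s), each kept with NULL l columns.
Total: 1 matched + 15 padded = 16 rows.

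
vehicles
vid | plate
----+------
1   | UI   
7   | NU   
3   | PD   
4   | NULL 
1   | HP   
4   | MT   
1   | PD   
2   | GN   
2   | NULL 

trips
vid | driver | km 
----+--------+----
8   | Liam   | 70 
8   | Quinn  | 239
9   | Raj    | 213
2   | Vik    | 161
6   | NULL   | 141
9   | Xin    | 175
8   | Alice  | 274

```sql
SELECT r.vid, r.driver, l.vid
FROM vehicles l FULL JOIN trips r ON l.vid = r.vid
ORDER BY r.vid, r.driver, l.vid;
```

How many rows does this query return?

15

FULL OUTER JOIN keeps every row from both sides; unmatched rows get NULL for the other side's columns.
Matching on l.vid = r.vid.
- l[0] vid=1 → no match; kept with NULLs on the r side.
- l[1] vid=7 → no match; kept with NULLs on the r side.
- l[2] vid=3 → no match; kept with NULLs on the r side.
- l[3] vid=4 → no match; kept with NULLs on the r side.
- l[4] vid=1 → no match; kept with NULLs on the r side.
- l[5] vid=4 → no match; kept with NULLs on the r side.
- l[6] vid=1 → no match; kept with NULLs on the r side.
- l[7] vid=2 → 1 match(es) in r → 1 row(s).
- l[8] vid=2 → 1 match(es) in r → 1 row(s).
- 6 r row(s) had no l match → kept, l columns NULL.
Total: 2 matched + 13 padded = 15 rows.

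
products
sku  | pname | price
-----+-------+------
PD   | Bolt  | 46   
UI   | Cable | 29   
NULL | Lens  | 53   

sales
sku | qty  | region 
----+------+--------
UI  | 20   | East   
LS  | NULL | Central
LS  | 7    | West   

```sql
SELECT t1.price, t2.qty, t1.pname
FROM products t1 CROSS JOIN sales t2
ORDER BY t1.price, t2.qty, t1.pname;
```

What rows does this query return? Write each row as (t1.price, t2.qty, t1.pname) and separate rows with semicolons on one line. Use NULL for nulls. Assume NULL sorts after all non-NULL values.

CROSS JOIN pairs every row of `products` with every row of `sales`: 3 × 3 = 9 rows.
After projecting and ordering:
t1.price | t2.qty | t1.pname
29 | 7 | Cable
29 | 20 | Cable
29 | NULL | Cable
46 | 7 | Bolt
46 | 20 | Bolt
46 | NULL | Bolt
53 | 7 | Lens
53 | 20 | Lens
53 | NULL | Lens

(29, 7, Cable); (29, 20, Cable); (29, NULL, Cable); (46, 7, Bolt); (46, 20, Bolt); (46, NULL, Bolt); (53, 7, Lens); (53, 20, Lens); (53, NULL, Lens)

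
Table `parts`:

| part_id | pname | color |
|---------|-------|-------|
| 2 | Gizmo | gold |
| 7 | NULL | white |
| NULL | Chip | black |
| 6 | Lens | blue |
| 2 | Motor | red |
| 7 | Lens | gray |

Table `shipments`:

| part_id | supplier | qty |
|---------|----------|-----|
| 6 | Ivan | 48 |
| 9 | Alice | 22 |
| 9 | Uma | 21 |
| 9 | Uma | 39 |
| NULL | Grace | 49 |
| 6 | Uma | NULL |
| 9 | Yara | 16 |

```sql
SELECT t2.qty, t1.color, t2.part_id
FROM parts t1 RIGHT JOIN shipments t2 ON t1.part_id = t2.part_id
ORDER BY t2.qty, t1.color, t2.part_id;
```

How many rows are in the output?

7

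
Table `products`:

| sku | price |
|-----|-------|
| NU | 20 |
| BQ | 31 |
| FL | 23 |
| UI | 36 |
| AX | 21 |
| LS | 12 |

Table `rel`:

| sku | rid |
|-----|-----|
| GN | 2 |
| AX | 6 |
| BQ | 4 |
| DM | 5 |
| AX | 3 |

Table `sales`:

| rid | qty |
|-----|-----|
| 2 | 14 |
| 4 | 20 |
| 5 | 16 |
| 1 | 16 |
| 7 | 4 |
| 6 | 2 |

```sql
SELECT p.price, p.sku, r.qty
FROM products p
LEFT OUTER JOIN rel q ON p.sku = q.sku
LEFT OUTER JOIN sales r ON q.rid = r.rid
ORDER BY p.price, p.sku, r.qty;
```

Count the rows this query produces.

Evaluate left to right. First `products p LEFT JOIN rel q` on sku: 7 row(s).
Then LEFT JOIN `sales r` on rid: each of those 7 rows is kept; rows whose q.rid has no match in r get NULL for r's columns.
Result: 7 row(s).

7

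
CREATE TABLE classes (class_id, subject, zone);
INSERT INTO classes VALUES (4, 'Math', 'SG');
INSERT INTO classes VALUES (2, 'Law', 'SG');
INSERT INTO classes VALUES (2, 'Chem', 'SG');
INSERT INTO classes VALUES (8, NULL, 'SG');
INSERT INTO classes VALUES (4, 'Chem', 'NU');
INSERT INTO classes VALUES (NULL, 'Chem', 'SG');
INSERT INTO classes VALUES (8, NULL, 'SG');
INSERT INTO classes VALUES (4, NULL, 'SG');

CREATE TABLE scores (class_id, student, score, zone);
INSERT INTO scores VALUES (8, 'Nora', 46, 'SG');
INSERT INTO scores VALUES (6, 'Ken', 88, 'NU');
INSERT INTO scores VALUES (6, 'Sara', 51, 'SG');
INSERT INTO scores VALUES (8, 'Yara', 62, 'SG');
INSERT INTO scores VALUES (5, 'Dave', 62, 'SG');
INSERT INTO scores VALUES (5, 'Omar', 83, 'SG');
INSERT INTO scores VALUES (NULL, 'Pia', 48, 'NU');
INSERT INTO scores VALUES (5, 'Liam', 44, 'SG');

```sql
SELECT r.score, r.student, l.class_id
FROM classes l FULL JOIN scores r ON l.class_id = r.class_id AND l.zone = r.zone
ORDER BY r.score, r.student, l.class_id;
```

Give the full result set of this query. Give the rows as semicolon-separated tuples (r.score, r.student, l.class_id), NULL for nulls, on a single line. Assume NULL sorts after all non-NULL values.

FULL OUTER JOIN keeps every row from both sides; unmatched rows get NULL for the other side's columns.
Matching on l.class_id = r.class_id AND l.zone = r.zone. A NULL in a compared column never satisfies the condition.
- l (class_id=4, zone=SG) has no partner → padded with NULL.
- l (class_id=2, zone=SG) has no partner → padded with NULL.
- l (class_id=2, zone=SG) has no partner → padded with NULL.
- l (class_id=8, zone=SG) pairs with 2 row(s) of r.
- l (class_id=4, zone=NU) has no partner → padded with NULL.
- l (class_id=NULL, zone=SG) has no partner → padded with NULL.
- l (class_id=8, zone=SG) pairs with 2 row(s) of r.
- l (class_id=4, zone=SG) has no partner → padded with NULL.
- 6 row(s) from r found no l partner → padded with NULL.

(44, Liam, NULL); (46, Nora, 8); (46, Nora, 8); (48, Pia, NULL); (51, Sara, NULL); (62, Dave, NULL); (62, Yara, 8); (62, Yara, 8); (83, Omar, NULL); (88, Ken, NULL); (NULL, NULL, 2); (NULL, NULL, 2); (NULL, NULL, 4); (NULL, NULL, 4); (NULL, NULL, 4); (NULL, NULL, NULL)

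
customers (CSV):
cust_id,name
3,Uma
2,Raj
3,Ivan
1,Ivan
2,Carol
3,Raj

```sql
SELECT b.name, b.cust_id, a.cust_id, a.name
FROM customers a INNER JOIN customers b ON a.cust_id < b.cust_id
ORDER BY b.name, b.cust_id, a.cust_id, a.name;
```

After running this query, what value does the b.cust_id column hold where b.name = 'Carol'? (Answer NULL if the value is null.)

INNER JOIN keeps only pairs where the ON condition holds.
Matching on a.cust_id < b.cust_id.
- cust_id=3: no matching b row, dropped.
- cust_id=2: 3 matching b row(s), so 3 row(s) emitted.
- cust_id=3: no matching b row, dropped.
- cust_id=1: 5 matching b row(s), so 5 row(s) emitted.
- cust_id=2: 3 matching b row(s), so 3 row(s) emitted.
- cust_id=3: no matching b row, dropped.

2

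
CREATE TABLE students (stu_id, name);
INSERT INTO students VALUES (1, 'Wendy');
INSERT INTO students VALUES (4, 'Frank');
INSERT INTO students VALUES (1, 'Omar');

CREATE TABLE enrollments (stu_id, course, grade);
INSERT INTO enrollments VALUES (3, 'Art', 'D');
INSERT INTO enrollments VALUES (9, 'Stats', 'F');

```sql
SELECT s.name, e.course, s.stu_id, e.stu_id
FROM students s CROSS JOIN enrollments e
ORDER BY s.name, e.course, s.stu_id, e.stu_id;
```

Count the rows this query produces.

6

CROSS JOIN pairs every row of `students` with every row of `enrollments`: 3 × 2 = 6 rows.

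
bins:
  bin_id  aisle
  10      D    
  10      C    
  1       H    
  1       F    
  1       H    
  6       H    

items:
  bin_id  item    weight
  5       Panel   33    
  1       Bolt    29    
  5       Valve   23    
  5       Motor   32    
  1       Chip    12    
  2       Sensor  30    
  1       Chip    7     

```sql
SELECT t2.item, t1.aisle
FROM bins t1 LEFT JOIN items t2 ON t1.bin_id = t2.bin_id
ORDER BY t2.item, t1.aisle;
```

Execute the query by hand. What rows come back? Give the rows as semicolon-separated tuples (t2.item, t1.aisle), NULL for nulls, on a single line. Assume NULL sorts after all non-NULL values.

LEFT JOIN keeps every row from `bins`; unmatched rows get NULL for `items`'s columns.
Matching on t1.bin_id = t2.bin_id.
- t1 row (bin_id=10): no match → kept, t2 columns NULL.
- t1 row (bin_id=10): no match → kept, t2 columns NULL.
- t1 row (bin_id=1): matches 3 t2 row(s) → 3 output row(s).
- t1 row (bin_id=1): matches 3 t2 row(s) → 3 output row(s).
- t1 row (bin_id=1): matches 3 t2 row(s) → 3 output row(s).
- t1 row (bin_id=6): no match → kept, t2 columns NULL.

(Bolt, F); (Bolt, H); (Bolt, H); (Chip, F); (Chip, F); (Chip, H); (Chip, H); (Chip, H); (Chip, H); (NULL, C); (NULL, D); (NULL, H)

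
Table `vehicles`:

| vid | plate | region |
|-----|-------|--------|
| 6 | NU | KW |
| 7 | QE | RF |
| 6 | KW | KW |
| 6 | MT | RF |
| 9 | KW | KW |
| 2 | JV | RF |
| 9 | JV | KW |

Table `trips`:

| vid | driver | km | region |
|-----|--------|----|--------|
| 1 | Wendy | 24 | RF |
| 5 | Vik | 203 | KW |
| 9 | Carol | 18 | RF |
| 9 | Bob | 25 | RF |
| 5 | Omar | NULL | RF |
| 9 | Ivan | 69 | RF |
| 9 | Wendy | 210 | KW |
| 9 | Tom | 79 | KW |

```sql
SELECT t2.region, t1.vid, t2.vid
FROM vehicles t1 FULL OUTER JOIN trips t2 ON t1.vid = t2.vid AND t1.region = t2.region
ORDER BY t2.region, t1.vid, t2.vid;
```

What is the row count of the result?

15

FULL OUTER JOIN keeps every row from both sides; unmatched rows get NULL for the other side's columns.
Matching on t1.vid = t2.vid AND t1.region = t2.region.
Matched pairs: 4; unmatched t1 rows kept: 5; unmatched t2 rows kept: 6.
Total: 4 matched + 11 padded = 15 rows.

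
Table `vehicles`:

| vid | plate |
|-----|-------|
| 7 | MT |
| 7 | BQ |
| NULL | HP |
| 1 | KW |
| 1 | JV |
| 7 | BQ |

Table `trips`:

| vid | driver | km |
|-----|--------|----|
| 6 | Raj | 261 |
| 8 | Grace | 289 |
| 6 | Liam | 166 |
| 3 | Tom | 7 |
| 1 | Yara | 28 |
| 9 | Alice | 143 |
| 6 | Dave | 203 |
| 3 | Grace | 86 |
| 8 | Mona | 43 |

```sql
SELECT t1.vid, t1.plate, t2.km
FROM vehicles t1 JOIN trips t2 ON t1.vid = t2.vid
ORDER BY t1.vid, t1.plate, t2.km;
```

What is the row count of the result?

2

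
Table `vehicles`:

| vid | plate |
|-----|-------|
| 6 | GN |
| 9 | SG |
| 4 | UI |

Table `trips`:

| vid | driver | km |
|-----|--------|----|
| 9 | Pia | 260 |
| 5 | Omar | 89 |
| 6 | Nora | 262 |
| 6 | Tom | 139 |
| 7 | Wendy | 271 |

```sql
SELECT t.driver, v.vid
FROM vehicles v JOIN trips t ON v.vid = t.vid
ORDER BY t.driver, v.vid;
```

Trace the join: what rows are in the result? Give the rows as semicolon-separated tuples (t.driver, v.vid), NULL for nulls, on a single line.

INNER JOIN keeps only pairs where the ON condition holds.
Matching on v.vid = t.vid.
Matched pairs: 3.

(Nora, 6); (Pia, 9); (Tom, 6)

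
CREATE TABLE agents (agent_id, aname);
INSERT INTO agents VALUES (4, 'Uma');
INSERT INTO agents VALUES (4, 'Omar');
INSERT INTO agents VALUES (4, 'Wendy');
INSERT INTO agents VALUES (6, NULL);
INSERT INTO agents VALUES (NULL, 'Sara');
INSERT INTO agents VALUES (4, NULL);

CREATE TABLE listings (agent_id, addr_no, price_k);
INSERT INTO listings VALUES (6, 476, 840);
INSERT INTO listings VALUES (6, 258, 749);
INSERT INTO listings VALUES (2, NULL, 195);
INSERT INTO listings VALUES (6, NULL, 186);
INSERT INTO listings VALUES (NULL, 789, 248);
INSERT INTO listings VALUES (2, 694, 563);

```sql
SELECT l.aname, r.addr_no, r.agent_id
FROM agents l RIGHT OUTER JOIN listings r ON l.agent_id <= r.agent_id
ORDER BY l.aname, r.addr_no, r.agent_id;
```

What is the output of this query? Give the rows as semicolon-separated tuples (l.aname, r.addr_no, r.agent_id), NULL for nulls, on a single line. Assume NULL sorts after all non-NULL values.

(Omar, 258, 6); (Omar, 476, 6); (Omar, NULL, 6); (Uma, 258, 6); (Uma, 476, 6); (Uma, NULL, 6); (Wendy, 258, 6); (Wendy, 476, 6); (Wendy, NULL, 6); (NULL, 258, 6); (NULL, 258, 6); (NULL, 476, 6); (NULL, 476, 6); (NULL, 694, 2); (NULL, 789, NULL); (NULL, NULL, 2); (NULL, NULL, 6); (NULL, NULL, 6)

RIGHT JOIN keeps every row from `listings`; unmatched rows get NULL for `agents`'s columns.
Matching on l.agent_id <= r.agent_id. A NULL in a compared column never satisfies the condition.
Matched pairs: 15; unmatched r rows kept: 3.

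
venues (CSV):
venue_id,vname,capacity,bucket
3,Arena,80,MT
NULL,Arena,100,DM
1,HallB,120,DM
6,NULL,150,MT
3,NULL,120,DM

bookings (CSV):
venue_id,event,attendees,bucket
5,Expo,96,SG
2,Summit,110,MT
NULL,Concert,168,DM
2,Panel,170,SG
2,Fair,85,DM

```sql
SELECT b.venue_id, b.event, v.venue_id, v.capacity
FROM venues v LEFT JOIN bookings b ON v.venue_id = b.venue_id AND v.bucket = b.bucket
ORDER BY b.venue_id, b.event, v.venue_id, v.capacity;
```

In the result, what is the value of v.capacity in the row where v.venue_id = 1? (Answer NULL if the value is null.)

LEFT JOIN keeps every row from `venues`; unmatched rows get NULL for `bookings`'s columns.
Matching on v.venue_id = b.venue_id AND v.bucket = b.bucket. A NULL in a compared column never satisfies the condition.
- v[0] venue_id=3, bucket=MT → no match; kept with NULLs on the b side.
- v[1] venue_id=NULL, bucket=DM → no match; kept with NULLs on the b side.
- v[2] venue_id=1, bucket=DM → no match; kept with NULLs on the b side.
- v[3] venue_id=6, bucket=MT → no match; kept with NULLs on the b side.
- v[4] venue_id=3, bucket=DM → no match; kept with NULLs on the b side.

120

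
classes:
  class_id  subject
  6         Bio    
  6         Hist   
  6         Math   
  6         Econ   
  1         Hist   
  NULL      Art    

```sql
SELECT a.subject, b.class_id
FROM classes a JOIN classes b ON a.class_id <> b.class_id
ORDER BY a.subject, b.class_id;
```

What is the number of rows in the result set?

8

INNER JOIN keeps only pairs where the ON condition holds.
Matching on a.class_id <> b.class_id. A NULL in a compared column never satisfies the condition.
- a[0] class_id=6 → 1 match(es) in b → 1 row(s).
- a[1] class_id=6 → 1 match(es) in b → 1 row(s).
- a[2] class_id=6 → 1 match(es) in b → 1 row(s).
- a[3] class_id=6 → 1 match(es) in b → 1 row(s).
- a[4] class_id=1 → 4 match(es) in b → 4 row(s).
- a[5] class_id=NULL → no match; dropped.
Total: 8 rows.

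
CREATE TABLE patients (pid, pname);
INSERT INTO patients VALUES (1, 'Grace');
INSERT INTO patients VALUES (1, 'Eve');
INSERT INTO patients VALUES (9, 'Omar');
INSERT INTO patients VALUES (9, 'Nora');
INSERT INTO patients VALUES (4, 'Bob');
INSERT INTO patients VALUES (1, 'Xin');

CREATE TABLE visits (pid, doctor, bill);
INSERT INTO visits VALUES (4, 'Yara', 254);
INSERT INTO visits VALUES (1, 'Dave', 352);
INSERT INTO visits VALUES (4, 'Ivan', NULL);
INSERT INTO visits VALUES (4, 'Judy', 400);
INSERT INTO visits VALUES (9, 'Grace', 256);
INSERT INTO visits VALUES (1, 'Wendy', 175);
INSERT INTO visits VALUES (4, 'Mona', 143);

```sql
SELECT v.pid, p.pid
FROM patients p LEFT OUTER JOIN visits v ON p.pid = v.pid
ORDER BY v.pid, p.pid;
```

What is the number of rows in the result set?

12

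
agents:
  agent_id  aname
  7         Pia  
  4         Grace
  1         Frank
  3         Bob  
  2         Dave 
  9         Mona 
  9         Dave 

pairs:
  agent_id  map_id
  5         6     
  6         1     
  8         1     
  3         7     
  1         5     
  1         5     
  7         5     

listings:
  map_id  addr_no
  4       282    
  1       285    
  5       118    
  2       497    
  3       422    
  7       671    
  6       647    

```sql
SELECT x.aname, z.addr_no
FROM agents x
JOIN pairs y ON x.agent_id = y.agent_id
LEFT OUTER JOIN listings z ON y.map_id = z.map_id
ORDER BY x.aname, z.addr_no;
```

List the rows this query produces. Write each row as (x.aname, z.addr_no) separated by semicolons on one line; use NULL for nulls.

Step 1 — x INNER JOIN y on agent_id → 4 row(s).
Then LEFT JOIN `listings z` on map_id: each of those 4 rows is kept; rows whose y.map_id has no match in z get NULL for z's columns.

(Bob, 671); (Frank, 118); (Frank, 118); (Pia, 118)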